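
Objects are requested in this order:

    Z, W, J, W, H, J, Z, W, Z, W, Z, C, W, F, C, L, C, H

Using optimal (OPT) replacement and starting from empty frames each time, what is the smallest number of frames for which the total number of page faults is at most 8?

f=1: 18 faults
f=2: 10 faults
f=3: 8 faults
f=4: 7 faults
f=5: 7 faults
f=6: 7 faults
f=7: 7 faults
Smallest f with faults ≤ 8 is 3.

3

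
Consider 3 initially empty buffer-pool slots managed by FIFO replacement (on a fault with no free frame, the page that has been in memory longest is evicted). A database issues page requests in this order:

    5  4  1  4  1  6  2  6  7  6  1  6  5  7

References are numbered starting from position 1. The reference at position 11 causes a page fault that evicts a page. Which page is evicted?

pos 1: 5: fault, frames {5}
pos 2: 4: fault, frames {5,4}
pos 3: 1: fault, frames {5,4,1}
pos 4: 4: hit
pos 5: 1: hit
pos 6: 6: fault, evict 5, frames {4,1,6}
pos 7: 2: fault, evict 4, frames {1,6,2}
pos 8: 6: hit
pos 9: 7: fault, evict 1, frames {6,2,7}
pos 10: 6: hit
pos 11: 1: fault, evict 6, frames {2,7,1}
At position 11, page 6 is evicted.

6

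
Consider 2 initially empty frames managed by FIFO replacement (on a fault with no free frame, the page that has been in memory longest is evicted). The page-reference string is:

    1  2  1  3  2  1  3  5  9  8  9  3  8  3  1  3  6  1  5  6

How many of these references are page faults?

1 -> miss, frames (1)
2 -> miss, frames (1 2)
1 -> hit
3 -> miss, evict 1, frames (2 3)
2 -> hit
1 -> miss, evict 2, frames (3 1)
3 -> hit
5 -> miss, evict 3, frames (1 5)
9 -> miss, evict 1, frames (5 9)
8 -> miss, evict 5, frames (9 8)
9 -> hit
3 -> miss, evict 9, frames (8 3)
8 -> hit
3 -> hit
1 -> miss, evict 8, frames (3 1)
3 -> hit
6 -> miss, evict 3, frames (1 6)
1 -> hit
5 -> miss, evict 1, frames (6 5)
6 -> hit
Page faults: 11.

11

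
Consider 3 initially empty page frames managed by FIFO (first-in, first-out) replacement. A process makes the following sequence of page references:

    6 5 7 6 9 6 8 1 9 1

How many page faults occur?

8

6 → miss, frames {6}
5 → miss, frames {6,5}
7 → miss, frames {6,5,7}
6 → hit
9 → miss, evict 6, frames {5,7,9}
6 → miss, evict 5, frames {7,9,6}
8 → miss, evict 7, frames {9,6,8}
1 → miss, evict 9, frames {6,8,1}
9 → miss, evict 6, frames {8,1,9}
1 → hit
Page faults: 8.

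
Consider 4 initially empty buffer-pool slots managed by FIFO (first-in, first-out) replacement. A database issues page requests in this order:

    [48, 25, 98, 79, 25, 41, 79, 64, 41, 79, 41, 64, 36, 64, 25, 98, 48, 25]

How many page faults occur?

10

48 → miss, frames [48]
25 → miss, frames [48, 25]
98 → miss, frames [48, 25, 98]
79 → miss, frames [48, 25, 98, 79]
25 → hit
41 → miss, evict 48, frames [25, 98, 79, 41]
79 → hit
64 → miss, evict 25, frames [98, 79, 41, 64]
41 → hit
79 → hit
41 → hit
64 → hit
36 → miss, evict 98, frames [79, 41, 64, 36]
64 → hit
25 → miss, evict 79, frames [41, 64, 36, 25]
98 → miss, evict 41, frames [64, 36, 25, 98]
48 → miss, evict 64, frames [36, 25, 98, 48]
25 → hit
Page faults: 10.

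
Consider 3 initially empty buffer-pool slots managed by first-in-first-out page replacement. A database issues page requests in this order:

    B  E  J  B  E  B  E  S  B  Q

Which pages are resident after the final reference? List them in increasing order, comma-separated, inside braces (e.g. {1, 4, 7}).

{B, Q, S}

B -> fault, frames [B]
E -> fault, frames [B, E]
J -> fault, frames [B, E, J]
B -> hit
E -> hit
B -> hit
E -> hit
S -> fault, evict B, frames [E, J, S]
B -> fault, evict E, frames [J, S, B]
Q -> fault, evict J, frames [S, B, Q]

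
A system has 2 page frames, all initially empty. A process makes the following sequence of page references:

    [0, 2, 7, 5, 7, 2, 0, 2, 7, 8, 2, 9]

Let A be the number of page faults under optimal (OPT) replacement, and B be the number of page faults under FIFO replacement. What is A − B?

Under OPT: F F F F . F F . F F . F → 9 faults.
Under FIFO: F F F F . F F . F F F F → 10 faults.
A − B = 9 − 10 = -1.

-1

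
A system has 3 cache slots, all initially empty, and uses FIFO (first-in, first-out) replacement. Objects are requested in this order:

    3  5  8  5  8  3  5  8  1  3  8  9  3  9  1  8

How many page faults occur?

7

3 -> fault, frames {3}
5 -> fault, frames {3,5}
8 -> fault, frames {3,5,8}
5 -> hit
8 -> hit
3 -> hit
5 -> hit
8 -> hit
1 -> fault, evict 3, frames {5,8,1}
3 -> fault, evict 5, frames {8,1,3}
8 -> hit
9 -> fault, evict 8, frames {1,3,9}
3 -> hit
9 -> hit
1 -> hit
8 -> fault, evict 1, frames {3,9,8}
Page faults: 7.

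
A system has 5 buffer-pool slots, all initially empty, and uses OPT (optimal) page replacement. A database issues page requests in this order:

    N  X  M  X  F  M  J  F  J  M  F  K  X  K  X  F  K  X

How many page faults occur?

6

N: miss, frames (N)
X: miss, frames (N X)
M: miss, frames (N X M)
X: hit
F: miss, frames (N X M F)
M: hit
J: miss, frames (N X M F J)
F: hit
J: hit
M: hit
F: hit
K: miss, evict J, frames (N X M F K)
X: hit
K: hit
X: hit
F: hit
K: hit
X: hit
Page faults: 6.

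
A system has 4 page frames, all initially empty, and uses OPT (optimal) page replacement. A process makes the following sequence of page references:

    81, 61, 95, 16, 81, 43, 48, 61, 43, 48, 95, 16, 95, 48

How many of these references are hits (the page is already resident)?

7

81 -> miss, frames (81)
61 -> miss, frames (81 61)
95 -> miss, frames (81 61 95)
16 -> miss, frames (81 61 95 16)
81 -> hit
43 -> miss, evict 81, frames (61 95 16 43)
48 -> miss, evict 16, frames (61 95 43 48)
61 -> hit
43 -> hit
48 -> hit
95 -> hit
16 -> miss, evict 43, frames (61 95 48 16)
95 -> hit
48 -> hit
Hits: 7.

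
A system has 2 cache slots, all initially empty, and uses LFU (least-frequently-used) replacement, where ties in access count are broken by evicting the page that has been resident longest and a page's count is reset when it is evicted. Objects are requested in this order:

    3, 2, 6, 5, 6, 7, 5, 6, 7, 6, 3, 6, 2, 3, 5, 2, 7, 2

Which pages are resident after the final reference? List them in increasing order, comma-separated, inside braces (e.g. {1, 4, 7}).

3 -> miss, frames [3]
2 -> miss, frames [3, 2]
6 -> miss, evict 3, frames [2, 6]
5 -> miss, evict 2, frames [6, 5]
6 -> hit
7 -> miss, evict 5, frames [6, 7]
5 -> miss, evict 7, frames [6, 5]
6 -> hit
7 -> miss, evict 5, frames [6, 7]
6 -> hit
3 -> miss, evict 7, frames [6, 3]
6 -> hit
2 -> miss, evict 3, frames [6, 2]
3 -> miss, evict 2, frames [6, 3]
5 -> miss, evict 3, frames [6, 5]
2 -> miss, evict 5, frames [6, 2]
7 -> miss, evict 2, frames [6, 7]
2 -> miss, evict 7, frames [6, 2]

{2, 6}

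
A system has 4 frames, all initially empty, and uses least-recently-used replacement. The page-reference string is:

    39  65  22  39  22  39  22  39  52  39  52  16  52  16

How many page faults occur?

5

39: fault, frames [39]
65: fault, frames [39, 65]
22: fault, frames [39, 65, 22]
39: hit
22: hit
39: hit
22: hit
39: hit
52: fault, frames [65, 22, 39, 52]
39: hit
52: hit
16: fault, evict 65, frames [22, 39, 52, 16]
52: hit
16: hit
Page faults: 5.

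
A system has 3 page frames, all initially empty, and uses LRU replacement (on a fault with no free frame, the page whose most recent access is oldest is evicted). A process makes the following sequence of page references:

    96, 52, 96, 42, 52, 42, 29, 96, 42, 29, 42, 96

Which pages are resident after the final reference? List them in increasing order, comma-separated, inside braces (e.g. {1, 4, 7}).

96 -> miss, frames (96)
52 -> miss, frames (96 52)
96 -> hit
42 -> miss, frames (52 96 42)
52 -> hit
42 -> hit
29 -> miss, evict 96, frames (52 42 29)
96 -> miss, evict 52, frames (42 29 96)
42 -> hit
29 -> hit
42 -> hit
96 -> hit

{29, 42, 96}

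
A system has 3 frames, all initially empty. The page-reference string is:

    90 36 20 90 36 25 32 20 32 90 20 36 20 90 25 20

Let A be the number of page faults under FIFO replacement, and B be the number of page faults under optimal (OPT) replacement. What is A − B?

2

Under FIFO: F F F . . F F . . F F F . . F . → 9 faults.
Under OPT: F F F . . F F . . . . F . . F . → 7 faults.
A − B = 9 − 7 = 2.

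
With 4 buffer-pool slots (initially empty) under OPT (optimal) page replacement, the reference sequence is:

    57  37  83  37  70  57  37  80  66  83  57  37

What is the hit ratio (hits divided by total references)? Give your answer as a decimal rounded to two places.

57 → fault, frames [57]
37 → fault, frames [57, 37]
83 → fault, frames [57, 37, 83]
37 → hit
70 → fault, frames [57, 37, 83, 70]
57 → hit
37 → hit
80 → fault, evict 70, frames [57, 37, 83, 80]
66 → fault, evict 80, frames [57, 37, 83, 66]
83 → hit
57 → hit
37 → hit
Hits: 6 of 12 references → 6/12 = 0.5000.

0.50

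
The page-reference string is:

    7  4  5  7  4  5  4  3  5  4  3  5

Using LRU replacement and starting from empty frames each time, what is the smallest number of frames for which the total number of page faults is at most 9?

3

f=1: 12 faults
f=2: 11 faults
f=3: 4 faults
f=4: 4 faults
Smallest f with faults ≤ 9 is 3.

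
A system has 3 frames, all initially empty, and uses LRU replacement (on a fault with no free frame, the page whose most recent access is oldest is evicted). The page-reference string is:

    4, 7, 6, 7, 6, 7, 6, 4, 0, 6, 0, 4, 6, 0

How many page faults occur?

4: miss, frames {4}
7: miss, frames {4,7}
6: miss, frames {4,7,6}
7: hit
6: hit
7: hit
6: hit
4: hit
0: miss, evict 7, frames {6,4,0}
6: hit
0: hit
4: hit
6: hit
0: hit
Page faults: 4.

4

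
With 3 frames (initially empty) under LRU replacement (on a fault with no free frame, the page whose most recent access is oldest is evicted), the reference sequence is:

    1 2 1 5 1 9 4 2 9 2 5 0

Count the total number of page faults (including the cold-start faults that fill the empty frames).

8

1: fault, frames [1]
2: fault, frames [1, 2]
1: hit
5: fault, frames [2, 1, 5]
1: hit
9: fault, evict 2, frames [5, 1, 9]
4: fault, evict 5, frames [1, 9, 4]
2: fault, evict 1, frames [9, 4, 2]
9: hit
2: hit
5: fault, evict 4, frames [9, 2, 5]
0: fault, evict 9, frames [2, 5, 0]
Page faults: 8.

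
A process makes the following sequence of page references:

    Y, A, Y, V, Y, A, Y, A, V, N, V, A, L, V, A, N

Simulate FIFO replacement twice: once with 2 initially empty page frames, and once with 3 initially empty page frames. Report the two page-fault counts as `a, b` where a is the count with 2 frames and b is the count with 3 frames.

2 frames: F F . F F F . . F F . F F F F F → 12 faults.
3 frames: F F . F . . . . . F . . F . F . → 6 faults.
6 < 12: adding a frame reduced faults, as is typical.

12, 6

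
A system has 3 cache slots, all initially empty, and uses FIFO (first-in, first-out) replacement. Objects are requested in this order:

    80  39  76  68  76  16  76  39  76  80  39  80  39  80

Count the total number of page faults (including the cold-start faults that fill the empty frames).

8

80 → miss, frames {80}
39 → miss, frames {80,39}
76 → miss, frames {80,39,76}
68 → miss, evict 80, frames {39,76,68}
76 → hit
16 → miss, evict 39, frames {76,68,16}
76 → hit
39 → miss, evict 76, frames {68,16,39}
76 → miss, evict 68, frames {16,39,76}
80 → miss, evict 16, frames {39,76,80}
39 → hit
80 → hit
39 → hit
80 → hit
Page faults: 8.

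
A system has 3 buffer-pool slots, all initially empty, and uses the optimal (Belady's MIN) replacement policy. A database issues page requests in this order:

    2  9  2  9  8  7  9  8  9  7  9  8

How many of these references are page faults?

2: miss, frames [2]
9: miss, frames [2, 9]
2: hit
9: hit
8: miss, frames [2, 9, 8]
7: miss, evict 2, frames [9, 8, 7]
9: hit
8: hit
9: hit
7: hit
9: hit
8: hit
Page faults: 4.

4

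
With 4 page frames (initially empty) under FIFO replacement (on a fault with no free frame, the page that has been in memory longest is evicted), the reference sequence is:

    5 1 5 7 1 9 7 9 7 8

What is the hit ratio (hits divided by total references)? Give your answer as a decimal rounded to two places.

5: miss, frames [5]
1: miss, frames [5, 1]
5: hit
7: miss, frames [5, 1, 7]
1: hit
9: miss, frames [5, 1, 7, 9]
7: hit
9: hit
7: hit
8: miss, evict 5, frames [1, 7, 9, 8]
Hits: 5 of 10 references → 5/10 = 0.5000.

0.50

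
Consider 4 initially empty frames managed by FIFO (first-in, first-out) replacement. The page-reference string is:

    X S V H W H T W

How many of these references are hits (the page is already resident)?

X -> miss, frames (X)
S -> miss, frames (X S)
V -> miss, frames (X S V)
H -> miss, frames (X S V H)
W -> miss, evict X, frames (S V H W)
H -> hit
T -> miss, evict S, frames (V H W T)
W -> hit
Hits: 2.

2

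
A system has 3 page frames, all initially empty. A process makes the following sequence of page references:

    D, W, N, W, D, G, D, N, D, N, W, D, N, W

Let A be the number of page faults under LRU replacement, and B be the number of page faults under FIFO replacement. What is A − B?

-1

Under LRU: F F F . . F . F . . F . . . → 6 faults.
Under FIFO: F F F . . F F . . . F . F . → 7 faults.
A − B = 6 − 7 = -1.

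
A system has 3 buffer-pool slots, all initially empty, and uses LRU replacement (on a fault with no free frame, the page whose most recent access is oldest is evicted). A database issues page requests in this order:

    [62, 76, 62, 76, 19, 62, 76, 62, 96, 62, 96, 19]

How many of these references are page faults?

62 → fault, frames [62]
76 → fault, frames [62, 76]
62 → hit
76 → hit
19 → fault, frames [62, 76, 19]
62 → hit
76 → hit
62 → hit
96 → fault, evict 19, frames [76, 62, 96]
62 → hit
96 → hit
19 → fault, evict 76, frames [62, 96, 19]
Page faults: 5.

5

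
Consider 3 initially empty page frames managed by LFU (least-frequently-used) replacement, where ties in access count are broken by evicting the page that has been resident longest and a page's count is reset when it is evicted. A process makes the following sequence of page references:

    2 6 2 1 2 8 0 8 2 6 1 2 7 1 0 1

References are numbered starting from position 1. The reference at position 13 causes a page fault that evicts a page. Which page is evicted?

pos 1: 2: fault, frames (2)
pos 2: 6: fault, frames (2 6)
pos 3: 2: hit
pos 4: 1: fault, frames (2 6 1)
pos 5: 2: hit
pos 6: 8: fault, evict 6, frames (2 1 8)
pos 7: 0: fault, evict 1, frames (2 8 0)
pos 8: 8: hit
pos 9: 2: hit
pos 10: 6: fault, evict 0, frames (2 8 6)
pos 11: 1: fault, evict 6, frames (2 8 1)
pos 12: 2: hit
pos 13: 7: fault, evict 1, frames (2 8 7)
At position 13, page 1 is evicted.

1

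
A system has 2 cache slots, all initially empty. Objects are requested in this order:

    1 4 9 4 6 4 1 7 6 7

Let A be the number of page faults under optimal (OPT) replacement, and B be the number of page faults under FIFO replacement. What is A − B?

-2

Under OPT: F F F . F . F F . . → 6 faults.
Under FIFO: F F F . F F F F F . → 8 faults.
A − B = 6 − 8 = -2.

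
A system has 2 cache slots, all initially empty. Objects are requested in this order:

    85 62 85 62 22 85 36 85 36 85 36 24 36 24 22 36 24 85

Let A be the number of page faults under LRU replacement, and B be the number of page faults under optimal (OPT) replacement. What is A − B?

Under LRU: F F . . F F F . . . . F . . F F F F → 10 faults.
Under OPT: F F . . F . F . . . . F . . F . F F → 8 faults.
A − B = 10 − 8 = 2.

2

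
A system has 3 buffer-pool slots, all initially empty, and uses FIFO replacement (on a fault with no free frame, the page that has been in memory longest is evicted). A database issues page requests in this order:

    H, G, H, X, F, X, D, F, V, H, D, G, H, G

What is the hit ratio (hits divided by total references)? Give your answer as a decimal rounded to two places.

0.43

H → miss, frames {H}
G → miss, frames {H,G}
H → hit
X → miss, frames {H,G,X}
F → miss, evict H, frames {G,X,F}
X → hit
D → miss, evict G, frames {X,F,D}
F → hit
V → miss, evict X, frames {F,D,V}
H → miss, evict F, frames {D,V,H}
D → hit
G → miss, evict D, frames {V,H,G}
H → hit
G → hit
Hits: 6 of 14 references → 6/14 = 0.4286.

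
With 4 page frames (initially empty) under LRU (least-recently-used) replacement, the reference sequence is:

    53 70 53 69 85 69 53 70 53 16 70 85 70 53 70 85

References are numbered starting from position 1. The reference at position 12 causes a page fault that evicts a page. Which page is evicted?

pos 1: 53 → miss, frames {53}
pos 2: 70 → miss, frames {53,70}
pos 3: 53 → hit
pos 4: 69 → miss, frames {70,53,69}
pos 5: 85 → miss, frames {70,53,69,85}
pos 6: 69 → hit
pos 7: 53 → hit
pos 8: 70 → hit
pos 9: 53 → hit
pos 10: 16 → miss, evict 85, frames {69,70,53,16}
pos 11: 70 → hit
pos 12: 85 → miss, evict 69, frames {53,16,70,85}
At position 12, page 69 is evicted.

69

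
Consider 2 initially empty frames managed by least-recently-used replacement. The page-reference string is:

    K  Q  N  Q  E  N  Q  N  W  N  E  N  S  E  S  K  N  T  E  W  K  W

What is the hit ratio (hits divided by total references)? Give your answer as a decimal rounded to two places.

K → miss, frames (K)
Q → miss, frames (K Q)
N → miss, evict K, frames (Q N)
Q → hit
E → miss, evict N, frames (Q E)
N → miss, evict Q, frames (E N)
Q → miss, evict E, frames (N Q)
N → hit
W → miss, evict Q, frames (N W)
N → hit
E → miss, evict W, frames (N E)
N → hit
S → miss, evict E, frames (N S)
E → miss, evict N, frames (S E)
S → hit
K → miss, evict E, frames (S K)
N → miss, evict S, frames (K N)
T → miss, evict K, frames (N T)
E → miss, evict N, frames (T E)
W → miss, evict T, frames (E W)
K → miss, evict E, frames (W K)
W → hit
Hits: 6 of 22 references → 6/22 = 0.2727.

0.27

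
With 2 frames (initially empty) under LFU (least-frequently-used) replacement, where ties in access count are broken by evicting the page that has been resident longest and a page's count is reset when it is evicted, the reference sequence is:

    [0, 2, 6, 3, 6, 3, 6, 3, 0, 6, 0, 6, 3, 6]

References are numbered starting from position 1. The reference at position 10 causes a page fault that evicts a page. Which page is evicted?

pos 1: 0 → miss, frames (0)
pos 2: 2 → miss, frames (0 2)
pos 3: 6 → miss, evict 0, frames (2 6)
pos 4: 3 → miss, evict 2, frames (6 3)
pos 5: 6 → hit
pos 6: 3 → hit
pos 7: 6 → hit
pos 8: 3 → hit
pos 9: 0 → miss, evict 6, frames (3 0)
pos 10: 6 → miss, evict 0, frames (3 6)
At position 10, page 0 is evicted.

0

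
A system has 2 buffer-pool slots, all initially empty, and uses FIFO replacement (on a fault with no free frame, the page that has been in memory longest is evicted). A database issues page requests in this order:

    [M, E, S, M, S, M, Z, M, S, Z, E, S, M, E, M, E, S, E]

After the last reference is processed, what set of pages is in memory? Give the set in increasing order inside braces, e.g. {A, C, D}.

M → miss, frames (M)
E → miss, frames (M E)
S → miss, evict M, frames (E S)
M → miss, evict E, frames (S M)
S → hit
M → hit
Z → miss, evict S, frames (M Z)
M → hit
S → miss, evict M, frames (Z S)
Z → hit
E → miss, evict Z, frames (S E)
S → hit
M → miss, evict S, frames (E M)
E → hit
M → hit
E → hit
S → miss, evict E, frames (M S)
E → miss, evict M, frames (S E)

{E, S}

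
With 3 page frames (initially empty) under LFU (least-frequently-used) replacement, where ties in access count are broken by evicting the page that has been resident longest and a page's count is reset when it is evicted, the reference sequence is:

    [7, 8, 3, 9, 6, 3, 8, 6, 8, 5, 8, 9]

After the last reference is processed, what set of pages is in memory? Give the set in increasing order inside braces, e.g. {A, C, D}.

7 → fault, frames [7]
8 → fault, frames [7, 8]
3 → fault, frames [7, 8, 3]
9 → fault, evict 7, frames [8, 3, 9]
6 → fault, evict 8, frames [3, 9, 6]
3 → hit
8 → fault, evict 9, frames [3, 6, 8]
6 → hit
8 → hit
5 → fault, evict 3, frames [6, 8, 5]
8 → hit
9 → fault, evict 5, frames [6, 8, 9]

{6, 8, 9}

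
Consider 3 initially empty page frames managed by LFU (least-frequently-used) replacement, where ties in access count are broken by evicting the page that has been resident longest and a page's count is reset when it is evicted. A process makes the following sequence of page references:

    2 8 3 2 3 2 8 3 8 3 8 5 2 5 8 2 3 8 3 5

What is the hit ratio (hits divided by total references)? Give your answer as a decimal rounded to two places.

0.60

2 -> miss, frames {2}
8 -> miss, frames {2,8}
3 -> miss, frames {2,8,3}
2 -> hit
3 -> hit
2 -> hit
8 -> hit
3 -> hit
8 -> hit
3 -> hit
8 -> hit
5 -> miss, evict 2, frames {8,3,5}
2 -> miss, evict 5, frames {8,3,2}
5 -> miss, evict 2, frames {8,3,5}
8 -> hit
2 -> miss, evict 5, frames {8,3,2}
3 -> hit
8 -> hit
3 -> hit
5 -> miss, evict 2, frames {8,3,5}
Hits: 12 of 20 references → 12/20 = 0.6000.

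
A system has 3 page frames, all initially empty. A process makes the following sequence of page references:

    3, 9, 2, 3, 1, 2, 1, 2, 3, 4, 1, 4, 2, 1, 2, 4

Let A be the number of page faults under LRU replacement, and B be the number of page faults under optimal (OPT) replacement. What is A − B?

2

Under LRU: F F F . F . . . . F F . F . . . → 7 faults.
Under OPT: F F F . F . . . . F . . . . . . → 5 faults.
A − B = 7 − 5 = 2.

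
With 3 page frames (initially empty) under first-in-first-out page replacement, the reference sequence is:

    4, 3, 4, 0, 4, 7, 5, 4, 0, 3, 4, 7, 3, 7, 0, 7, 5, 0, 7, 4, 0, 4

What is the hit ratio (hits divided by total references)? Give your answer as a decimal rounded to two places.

4 → miss, frames [4]
3 → miss, frames [4, 3]
4 → hit
0 → miss, frames [4, 3, 0]
4 → hit
7 → miss, evict 4, frames [3, 0, 7]
5 → miss, evict 3, frames [0, 7, 5]
4 → miss, evict 0, frames [7, 5, 4]
0 → miss, evict 7, frames [5, 4, 0]
3 → miss, evict 5, frames [4, 0, 3]
4 → hit
7 → miss, evict 4, frames [0, 3, 7]
3 → hit
7 → hit
0 → hit
7 → hit
5 → miss, evict 0, frames [3, 7, 5]
0 → miss, evict 3, frames [7, 5, 0]
7 → hit
4 → miss, evict 7, frames [5, 0, 4]
0 → hit
4 → hit
Hits: 10 of 22 references → 10/22 = 0.4545.

0.45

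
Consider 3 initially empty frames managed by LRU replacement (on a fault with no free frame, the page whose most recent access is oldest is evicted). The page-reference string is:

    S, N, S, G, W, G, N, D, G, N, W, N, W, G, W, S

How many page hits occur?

8

S -> miss, frames [S]
N -> miss, frames [S, N]
S -> hit
G -> miss, frames [N, S, G]
W -> miss, evict N, frames [S, G, W]
G -> hit
N -> miss, evict S, frames [W, G, N]
D -> miss, evict W, frames [G, N, D]
G -> hit
N -> hit
W -> miss, evict D, frames [G, N, W]
N -> hit
W -> hit
G -> hit
W -> hit
S -> miss, evict N, frames [G, W, S]
Hits: 8.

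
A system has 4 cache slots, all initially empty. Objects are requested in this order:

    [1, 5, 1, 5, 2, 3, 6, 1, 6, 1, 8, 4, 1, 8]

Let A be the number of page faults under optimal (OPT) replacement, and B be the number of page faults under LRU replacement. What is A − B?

Under OPT: F F . . F F F . . . F F . . → 7 faults.
Under LRU: F F . . F F F F . . F F . . → 8 faults.
A − B = 7 − 8 = -1.

-1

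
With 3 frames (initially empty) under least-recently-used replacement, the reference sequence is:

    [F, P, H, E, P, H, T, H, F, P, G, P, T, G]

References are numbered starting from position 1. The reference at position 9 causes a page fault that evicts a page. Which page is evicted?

P

pos 1: F -> fault, frames {F}
pos 2: P -> fault, frames {F,P}
pos 3: H -> fault, frames {F,P,H}
pos 4: E -> fault, evict F, frames {P,H,E}
pos 5: P -> hit
pos 6: H -> hit
pos 7: T -> fault, evict E, frames {P,H,T}
pos 8: H -> hit
pos 9: F -> fault, evict P, frames {T,H,F}
At position 9, page P is evicted.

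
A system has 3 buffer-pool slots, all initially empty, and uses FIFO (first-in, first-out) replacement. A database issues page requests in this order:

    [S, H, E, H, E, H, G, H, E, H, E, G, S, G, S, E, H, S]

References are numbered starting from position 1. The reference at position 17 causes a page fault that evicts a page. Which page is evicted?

pos 1: S -> miss, frames (S)
pos 2: H -> miss, frames (S H)
pos 3: E -> miss, frames (S H E)
pos 4: H -> hit
pos 5: E -> hit
pos 6: H -> hit
pos 7: G -> miss, evict S, frames (H E G)
pos 8: H -> hit
pos 9: E -> hit
pos 10: H -> hit
pos 11: E -> hit
pos 12: G -> hit
pos 13: S -> miss, evict H, frames (E G S)
pos 14: G -> hit
pos 15: S -> hit
pos 16: E -> hit
pos 17: H -> miss, evict E, frames (G S H)
At position 17, page E is evicted.

E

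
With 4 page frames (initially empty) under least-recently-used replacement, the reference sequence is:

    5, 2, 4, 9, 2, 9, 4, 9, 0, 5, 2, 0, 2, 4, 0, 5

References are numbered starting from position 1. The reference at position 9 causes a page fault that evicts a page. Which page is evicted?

5

pos 1: 5 -> miss, frames (5)
pos 2: 2 -> miss, frames (5 2)
pos 3: 4 -> miss, frames (5 2 4)
pos 4: 9 -> miss, frames (5 2 4 9)
pos 5: 2 -> hit
pos 6: 9 -> hit
pos 7: 4 -> hit
pos 8: 9 -> hit
pos 9: 0 -> miss, evict 5, frames (2 4 9 0)
At position 9, page 5 is evicted.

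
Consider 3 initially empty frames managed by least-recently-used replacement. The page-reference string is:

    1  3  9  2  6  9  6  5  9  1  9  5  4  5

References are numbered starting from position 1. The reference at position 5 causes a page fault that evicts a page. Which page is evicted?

3

pos 1: 1 → fault, frames (1)
pos 2: 3 → fault, frames (1 3)
pos 3: 9 → fault, frames (1 3 9)
pos 4: 2 → fault, evict 1, frames (3 9 2)
pos 5: 6 → fault, evict 3, frames (9 2 6)
At position 5, page 3 is evicted.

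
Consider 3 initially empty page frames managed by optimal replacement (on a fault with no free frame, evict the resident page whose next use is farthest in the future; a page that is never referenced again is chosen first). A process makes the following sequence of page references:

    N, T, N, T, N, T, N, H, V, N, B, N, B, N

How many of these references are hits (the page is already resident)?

9

N → fault, frames {N}
T → fault, frames {N,T}
N → hit
T → hit
N → hit
T → hit
N → hit
H → fault, frames {N,T,H}
V → fault, evict H, frames {N,T,V}
N → hit
B → fault, evict V, frames {N,T,B}
N → hit
B → hit
N → hit
Hits: 9.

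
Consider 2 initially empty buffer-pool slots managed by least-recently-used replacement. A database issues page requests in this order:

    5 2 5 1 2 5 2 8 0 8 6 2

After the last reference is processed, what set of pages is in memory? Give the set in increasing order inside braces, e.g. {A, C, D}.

{2, 6}

5 -> fault, frames {5}
2 -> fault, frames {5,2}
5 -> hit
1 -> fault, evict 2, frames {5,1}
2 -> fault, evict 5, frames {1,2}
5 -> fault, evict 1, frames {2,5}
2 -> hit
8 -> fault, evict 5, frames {2,8}
0 -> fault, evict 2, frames {8,0}
8 -> hit
6 -> fault, evict 0, frames {8,6}
2 -> fault, evict 8, frames {6,2}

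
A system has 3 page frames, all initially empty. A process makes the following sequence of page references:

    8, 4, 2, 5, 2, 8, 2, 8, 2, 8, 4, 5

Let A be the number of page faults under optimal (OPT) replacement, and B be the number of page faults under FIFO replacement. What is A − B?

-1

Under OPT: F F F F . . . . . . F . → 5 faults.
Under FIFO: F F F F . F . . . . F . → 6 faults.
A − B = 5 − 6 = -1.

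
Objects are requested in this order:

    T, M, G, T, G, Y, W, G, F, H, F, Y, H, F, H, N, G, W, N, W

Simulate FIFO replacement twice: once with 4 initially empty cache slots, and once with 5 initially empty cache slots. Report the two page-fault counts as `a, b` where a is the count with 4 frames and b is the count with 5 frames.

10, 9

4 frames: F F F . . F F . F F . . . . . F F F . . → 10 faults.
5 frames: F F F . . F F . F F . . . . . F F . . . → 9 faults.
9 < 10: adding a frame reduced faults, as is typical.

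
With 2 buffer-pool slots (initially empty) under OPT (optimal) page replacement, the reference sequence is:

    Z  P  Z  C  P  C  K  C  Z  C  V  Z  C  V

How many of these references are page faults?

7

Z -> miss, frames (Z)
P -> miss, frames (Z P)
Z -> hit
C -> miss, evict Z, frames (P C)
P -> hit
C -> hit
K -> miss, evict P, frames (C K)
C -> hit
Z -> miss, evict K, frames (C Z)
C -> hit
V -> miss, evict C, frames (Z V)
Z -> hit
C -> miss, evict Z, frames (V C)
V -> hit
Page faults: 7.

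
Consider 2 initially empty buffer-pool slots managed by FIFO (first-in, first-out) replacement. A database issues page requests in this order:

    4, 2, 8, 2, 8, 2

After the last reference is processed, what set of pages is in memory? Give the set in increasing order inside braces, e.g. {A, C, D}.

{2, 8}

4: miss, frames {4}
2: miss, frames {4,2}
8: miss, evict 4, frames {2,8}
2: hit
8: hit
2: hit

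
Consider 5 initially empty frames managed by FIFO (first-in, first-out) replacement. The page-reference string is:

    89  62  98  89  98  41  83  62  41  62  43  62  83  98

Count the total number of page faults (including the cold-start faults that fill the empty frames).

89 -> fault, frames {89}
62 -> fault, frames {89,62}
98 -> fault, frames {89,62,98}
89 -> hit
98 -> hit
41 -> fault, frames {89,62,98,41}
83 -> fault, frames {89,62,98,41,83}
62 -> hit
41 -> hit
62 -> hit
43 -> fault, evict 89, frames {62,98,41,83,43}
62 -> hit
83 -> hit
98 -> hit
Page faults: 6.

6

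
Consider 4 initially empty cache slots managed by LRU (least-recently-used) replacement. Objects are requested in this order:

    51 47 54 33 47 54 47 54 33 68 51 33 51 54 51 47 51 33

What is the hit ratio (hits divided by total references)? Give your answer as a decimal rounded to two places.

0.61

51 → fault, frames {51}
47 → fault, frames {51,47}
54 → fault, frames {51,47,54}
33 → fault, frames {51,47,54,33}
47 → hit
54 → hit
47 → hit
54 → hit
33 → hit
68 → fault, evict 51, frames {47,54,33,68}
51 → fault, evict 47, frames {54,33,68,51}
33 → hit
51 → hit
54 → hit
51 → hit
47 → fault, evict 68, frames {33,54,51,47}
51 → hit
33 → hit
Hits: 11 of 18 references → 11/18 = 0.6111.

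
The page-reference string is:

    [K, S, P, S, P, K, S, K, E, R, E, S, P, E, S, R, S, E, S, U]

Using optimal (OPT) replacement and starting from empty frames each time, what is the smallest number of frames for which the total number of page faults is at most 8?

f=1: 20 faults
f=2: 12 faults
f=3: 8 faults
f=4: 6 faults
f=5: 6 faults
f=6: 6 faults
Smallest f with faults ≤ 8 is 3.

3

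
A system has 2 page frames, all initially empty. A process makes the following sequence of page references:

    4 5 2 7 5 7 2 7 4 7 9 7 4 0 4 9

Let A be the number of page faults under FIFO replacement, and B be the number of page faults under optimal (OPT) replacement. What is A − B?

Under FIFO: F F F F F . F F F . F F F F . F → 13 faults.
Under OPT: F F F F . . F . F . F . F F . F → 10 faults.
A − B = 13 − 10 = 3.

3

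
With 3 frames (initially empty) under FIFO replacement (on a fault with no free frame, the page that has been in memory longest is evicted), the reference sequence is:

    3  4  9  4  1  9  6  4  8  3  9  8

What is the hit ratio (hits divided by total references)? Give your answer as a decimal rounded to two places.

3: fault, frames {3}
4: fault, frames {3,4}
9: fault, frames {3,4,9}
4: hit
1: fault, evict 3, frames {4,9,1}
9: hit
6: fault, evict 4, frames {9,1,6}
4: fault, evict 9, frames {1,6,4}
8: fault, evict 1, frames {6,4,8}
3: fault, evict 6, frames {4,8,3}
9: fault, evict 4, frames {8,3,9}
8: hit
Hits: 3 of 12 references → 3/12 = 0.2500.

0.25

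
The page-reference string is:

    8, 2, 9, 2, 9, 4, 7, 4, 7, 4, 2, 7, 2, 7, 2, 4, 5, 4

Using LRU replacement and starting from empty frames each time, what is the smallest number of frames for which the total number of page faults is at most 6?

4

f=1: 18 faults
f=2: 9 faults
f=3: 7 faults
f=4: 6 faults
f=5: 6 faults
f=6: 6 faults
Smallest f with faults ≤ 6 is 4.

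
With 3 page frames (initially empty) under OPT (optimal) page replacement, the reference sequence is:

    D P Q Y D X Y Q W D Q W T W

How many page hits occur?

6

D -> fault, frames (D)
P -> fault, frames (D P)
Q -> fault, frames (D P Q)
Y -> fault, evict P, frames (D Q Y)
D -> hit
X -> fault, evict D, frames (Q Y X)
Y -> hit
Q -> hit
W -> fault, evict X, frames (Q Y W)
D -> fault, evict Y, frames (Q W D)
Q -> hit
W -> hit
T -> fault, evict D, frames (Q W T)
W -> hit
Hits: 6.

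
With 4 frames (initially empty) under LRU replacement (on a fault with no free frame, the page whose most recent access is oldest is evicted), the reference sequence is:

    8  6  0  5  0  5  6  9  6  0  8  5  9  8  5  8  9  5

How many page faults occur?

8

8: miss, frames [8]
6: miss, frames [8, 6]
0: miss, frames [8, 6, 0]
5: miss, frames [8, 6, 0, 5]
0: hit
5: hit
6: hit
9: miss, evict 8, frames [0, 5, 6, 9]
6: hit
0: hit
8: miss, evict 5, frames [9, 6, 0, 8]
5: miss, evict 9, frames [6, 0, 8, 5]
9: miss, evict 6, frames [0, 8, 5, 9]
8: hit
5: hit
8: hit
9: hit
5: hit
Page faults: 8.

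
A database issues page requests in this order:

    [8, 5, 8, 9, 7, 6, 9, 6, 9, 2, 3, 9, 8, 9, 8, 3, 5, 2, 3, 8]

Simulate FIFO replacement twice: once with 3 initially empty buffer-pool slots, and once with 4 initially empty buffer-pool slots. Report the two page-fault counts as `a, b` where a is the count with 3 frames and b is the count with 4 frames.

3 frames: F F . F F F . . . F F F F . . . F F F F → 13 faults.
4 frames: F F . F F F . . . F F F F . . . F F F . → 12 faults.
12 < 13: adding a frame reduced faults, as is typical.

13, 12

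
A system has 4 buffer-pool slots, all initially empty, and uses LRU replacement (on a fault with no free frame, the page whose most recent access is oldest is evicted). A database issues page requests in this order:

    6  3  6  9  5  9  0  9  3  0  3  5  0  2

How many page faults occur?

7

6 -> fault, frames [6]
3 -> fault, frames [6, 3]
6 -> hit
9 -> fault, frames [3, 6, 9]
5 -> fault, frames [3, 6, 9, 5]
9 -> hit
0 -> fault, evict 3, frames [6, 5, 9, 0]
9 -> hit
3 -> fault, evict 6, frames [5, 0, 9, 3]
0 -> hit
3 -> hit
5 -> hit
0 -> hit
2 -> fault, evict 9, frames [3, 5, 0, 2]
Page faults: 7.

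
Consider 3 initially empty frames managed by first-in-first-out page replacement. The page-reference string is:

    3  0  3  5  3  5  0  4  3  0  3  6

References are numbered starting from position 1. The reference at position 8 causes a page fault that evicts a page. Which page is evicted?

3

pos 1: 3: miss, frames {3}
pos 2: 0: miss, frames {3,0}
pos 3: 3: hit
pos 4: 5: miss, frames {3,0,5}
pos 5: 3: hit
pos 6: 5: hit
pos 7: 0: hit
pos 8: 4: miss, evict 3, frames {0,5,4}
At position 8, page 3 is evicted.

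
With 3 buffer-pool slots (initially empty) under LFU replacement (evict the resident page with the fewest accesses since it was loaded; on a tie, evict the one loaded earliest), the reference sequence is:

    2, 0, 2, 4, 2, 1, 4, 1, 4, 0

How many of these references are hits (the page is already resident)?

2 -> miss, frames {2}
0 -> miss, frames {2,0}
2 -> hit
4 -> miss, frames {2,0,4}
2 -> hit
1 -> miss, evict 0, frames {2,4,1}
4 -> hit
1 -> hit
4 -> hit
0 -> miss, evict 1, frames {2,4,0}
Hits: 5.

5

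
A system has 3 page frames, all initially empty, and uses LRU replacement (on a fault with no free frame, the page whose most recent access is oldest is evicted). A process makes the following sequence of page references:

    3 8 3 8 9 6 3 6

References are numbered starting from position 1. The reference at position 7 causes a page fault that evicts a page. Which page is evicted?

8

pos 1: 3: miss, frames {3}
pos 2: 8: miss, frames {3,8}
pos 3: 3: hit
pos 4: 8: hit
pos 5: 9: miss, frames {3,8,9}
pos 6: 6: miss, evict 3, frames {8,9,6}
pos 7: 3: miss, evict 8, frames {9,6,3}
At position 7, page 8 is evicted.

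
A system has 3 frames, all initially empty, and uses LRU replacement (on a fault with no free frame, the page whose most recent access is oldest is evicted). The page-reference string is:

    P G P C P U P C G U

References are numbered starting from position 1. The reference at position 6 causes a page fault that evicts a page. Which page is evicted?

pos 1: P -> fault, frames {P}
pos 2: G -> fault, frames {P,G}
pos 3: P -> hit
pos 4: C -> fault, frames {G,P,C}
pos 5: P -> hit
pos 6: U -> fault, evict G, frames {C,P,U}
At position 6, page G is evicted.

G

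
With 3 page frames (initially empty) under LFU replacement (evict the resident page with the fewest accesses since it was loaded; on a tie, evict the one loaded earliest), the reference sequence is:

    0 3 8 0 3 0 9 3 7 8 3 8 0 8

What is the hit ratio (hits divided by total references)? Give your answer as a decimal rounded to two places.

0.57

0 → fault, frames {0}
3 → fault, frames {0,3}
8 → fault, frames {0,3,8}
0 → hit
3 → hit
0 → hit
9 → fault, evict 8, frames {0,3,9}
3 → hit
7 → fault, evict 9, frames {0,3,7}
8 → fault, evict 7, frames {0,3,8}
3 → hit
8 → hit
0 → hit
8 → hit
Hits: 8 of 14 references → 8/14 = 0.5714.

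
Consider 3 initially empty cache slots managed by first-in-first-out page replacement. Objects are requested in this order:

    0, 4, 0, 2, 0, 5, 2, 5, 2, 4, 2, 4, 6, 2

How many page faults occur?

0: miss, frames {0}
4: miss, frames {0,4}
0: hit
2: miss, frames {0,4,2}
0: hit
5: miss, evict 0, frames {4,2,5}
2: hit
5: hit
2: hit
4: hit
2: hit
4: hit
6: miss, evict 4, frames {2,5,6}
2: hit
Page faults: 5.

5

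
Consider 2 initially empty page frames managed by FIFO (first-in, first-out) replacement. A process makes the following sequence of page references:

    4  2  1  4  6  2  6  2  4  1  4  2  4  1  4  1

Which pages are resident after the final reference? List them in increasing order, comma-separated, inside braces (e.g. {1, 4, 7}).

{1, 4}

4 -> fault, frames {4}
2 -> fault, frames {4,2}
1 -> fault, evict 4, frames {2,1}
4 -> fault, evict 2, frames {1,4}
6 -> fault, evict 1, frames {4,6}
2 -> fault, evict 4, frames {6,2}
6 -> hit
2 -> hit
4 -> fault, evict 6, frames {2,4}
1 -> fault, evict 2, frames {4,1}
4 -> hit
2 -> fault, evict 4, frames {1,2}
4 -> fault, evict 1, frames {2,4}
1 -> fault, evict 2, frames {4,1}
4 -> hit
1 -> hit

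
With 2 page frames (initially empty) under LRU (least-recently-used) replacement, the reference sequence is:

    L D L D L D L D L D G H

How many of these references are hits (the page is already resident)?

8

L: fault, frames (L)
D: fault, frames (L D)
L: hit
D: hit
L: hit
D: hit
L: hit
D: hit
L: hit
D: hit
G: fault, evict L, frames (D G)
H: fault, evict D, frames (G H)
Hits: 8.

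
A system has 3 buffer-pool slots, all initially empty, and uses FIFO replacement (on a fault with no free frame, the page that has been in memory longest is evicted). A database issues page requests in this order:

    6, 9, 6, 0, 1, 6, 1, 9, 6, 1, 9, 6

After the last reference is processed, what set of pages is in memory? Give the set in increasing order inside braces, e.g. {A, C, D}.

6 -> fault, frames [6]
9 -> fault, frames [6, 9]
6 -> hit
0 -> fault, frames [6, 9, 0]
1 -> fault, evict 6, frames [9, 0, 1]
6 -> fault, evict 9, frames [0, 1, 6]
1 -> hit
9 -> fault, evict 0, frames [1, 6, 9]
6 -> hit
1 -> hit
9 -> hit
6 -> hit

{1, 6, 9}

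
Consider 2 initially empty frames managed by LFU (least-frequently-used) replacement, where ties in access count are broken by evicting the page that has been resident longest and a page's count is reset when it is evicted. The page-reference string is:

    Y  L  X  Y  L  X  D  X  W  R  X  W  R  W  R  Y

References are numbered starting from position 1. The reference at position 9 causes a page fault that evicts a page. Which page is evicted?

pos 1: Y -> miss, frames {Y}
pos 2: L -> miss, frames {Y,L}
pos 3: X -> miss, evict Y, frames {L,X}
pos 4: Y -> miss, evict L, frames {X,Y}
pos 5: L -> miss, evict X, frames {Y,L}
pos 6: X -> miss, evict Y, frames {L,X}
pos 7: D -> miss, evict L, frames {X,D}
pos 8: X -> hit
pos 9: W -> miss, evict D, frames {X,W}
At position 9, page D is evicted.

D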